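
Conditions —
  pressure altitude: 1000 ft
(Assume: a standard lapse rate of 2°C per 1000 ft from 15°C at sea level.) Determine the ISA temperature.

13°C

ISA temperature = 15 − 2 × (1000/1000) = 15 − 2 = 13°C.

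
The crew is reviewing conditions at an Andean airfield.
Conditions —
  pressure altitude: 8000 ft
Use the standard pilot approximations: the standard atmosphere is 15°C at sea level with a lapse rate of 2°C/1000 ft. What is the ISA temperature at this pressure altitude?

ISA temperature = 15 − 2 × (8000/1000) = 15 − 16 = -1°C.

-1°C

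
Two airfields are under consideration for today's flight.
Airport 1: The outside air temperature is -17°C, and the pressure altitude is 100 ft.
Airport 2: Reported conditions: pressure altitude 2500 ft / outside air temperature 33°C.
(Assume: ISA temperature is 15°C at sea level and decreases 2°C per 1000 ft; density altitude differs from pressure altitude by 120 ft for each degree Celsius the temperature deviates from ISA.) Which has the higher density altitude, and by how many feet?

Airport 1: ISA temp = 14.8°C, deviation -31.8°C, DA = 100 + 120 × (-31.8) = -3716 ft.
Airport 2: ISA temp = 10°C, deviation +23°C, DA = 2500 + 120 × 23 = 5260 ft.
Airport 2 is higher by 5260 − (-3716) = 8976 ft.

Airport 2 by 8976 ft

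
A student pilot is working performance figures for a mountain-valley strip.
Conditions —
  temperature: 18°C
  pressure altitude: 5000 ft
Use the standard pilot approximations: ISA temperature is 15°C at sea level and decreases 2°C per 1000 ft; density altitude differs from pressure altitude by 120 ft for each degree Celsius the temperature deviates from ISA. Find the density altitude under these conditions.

6560 ft

ISA temperature at 5000 ft = 15 − 2 × (5000/1000) = 5°C.
ISA deviation = 18 − 5 = +13°C.
Density altitude = 5000 + 120 × (13) = 5000 + (+1560) = 6560 ft.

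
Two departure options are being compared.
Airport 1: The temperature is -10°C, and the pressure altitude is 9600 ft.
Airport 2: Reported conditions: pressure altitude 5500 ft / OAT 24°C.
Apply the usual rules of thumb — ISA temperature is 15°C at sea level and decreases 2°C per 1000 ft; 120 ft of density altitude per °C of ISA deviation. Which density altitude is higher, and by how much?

Airport 1: ISA temp = -4.2°C, deviation -5.8°C, DA = 9600 + 120 × (-5.8) = 8904 ft.
Airport 2: ISA temp = 4°C, deviation +20°C, DA = 5500 + 120 × 20 = 7900 ft.
Airport 1 is higher by 8904 − 7900 = 1004 ft.

Airport 1 by 1004 ft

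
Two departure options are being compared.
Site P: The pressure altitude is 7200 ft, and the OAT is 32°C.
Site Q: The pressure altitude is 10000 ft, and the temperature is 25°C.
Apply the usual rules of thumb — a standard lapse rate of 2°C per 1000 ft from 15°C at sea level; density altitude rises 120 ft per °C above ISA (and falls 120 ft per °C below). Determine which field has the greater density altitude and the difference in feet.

Site Q by 2632 ft

Site P: ISA temp = 0.6°C, deviation +31.4°C, DA = 7200 + 120 × 31.4 = 10968 ft.
Site Q: ISA temp = -5°C, deviation +30°C, DA = 10000 + 120 × 30 = 13600 ft.
Site Q is higher by 13600 − 10968 = 2632 ft.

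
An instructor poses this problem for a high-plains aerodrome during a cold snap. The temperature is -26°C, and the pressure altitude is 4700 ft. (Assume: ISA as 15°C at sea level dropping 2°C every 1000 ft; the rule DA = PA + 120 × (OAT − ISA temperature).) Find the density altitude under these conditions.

908 ft

ISA temperature at 4700 ft = 15 − 2 × (4700/1000) = 5.6°C.
ISA deviation = -26 − 5.6 = -31.6°C.
Density altitude = 4700 + 120 × (-31.6) = 4700 + (-3792) = 908 ft.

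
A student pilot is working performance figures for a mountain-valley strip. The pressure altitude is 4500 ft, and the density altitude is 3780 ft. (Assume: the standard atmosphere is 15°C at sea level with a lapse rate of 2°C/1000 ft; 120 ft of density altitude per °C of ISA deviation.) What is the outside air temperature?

0°C

Density altitude − pressure altitude = 3780 − 4500 = -720 ft.
At 120 ft/°C that is an ISA deviation of -720/120 = -6°C.
ISA temperature at 4500 ft = 15 − 2 × (4500/1000) = 6°C.
OAT = ISA + deviation = 6 + (-6) = 0°C.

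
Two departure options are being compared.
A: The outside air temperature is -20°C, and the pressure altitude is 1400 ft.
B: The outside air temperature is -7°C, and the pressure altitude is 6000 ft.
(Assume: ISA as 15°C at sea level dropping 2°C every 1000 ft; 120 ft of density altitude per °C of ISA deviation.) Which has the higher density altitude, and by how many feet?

B by 7264 ft

A: ISA temp = 12.2°C, deviation -32.2°C, DA = 1400 + 120 × (-32.2) = -2464 ft.
B: ISA temp = 3°C, deviation -10°C, DA = 6000 + 120 × (-10) = 4800 ft.
B is higher by 4800 − (-2464) = 7264 ft.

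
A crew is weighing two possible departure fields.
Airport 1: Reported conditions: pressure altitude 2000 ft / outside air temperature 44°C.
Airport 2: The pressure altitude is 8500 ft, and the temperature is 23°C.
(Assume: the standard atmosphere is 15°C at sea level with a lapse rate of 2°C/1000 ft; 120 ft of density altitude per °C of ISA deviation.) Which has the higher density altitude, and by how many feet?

Airport 2 by 5540 ft

Airport 1: ISA temp = 11°C, deviation +33°C, DA = 2000 + 120 × 33 = 5960 ft.
Airport 2: ISA temp = -2°C, deviation +25°C, DA = 8500 + 120 × 25 = 11500 ft.
Airport 2 is higher by 11500 − 5960 = 5540 ft.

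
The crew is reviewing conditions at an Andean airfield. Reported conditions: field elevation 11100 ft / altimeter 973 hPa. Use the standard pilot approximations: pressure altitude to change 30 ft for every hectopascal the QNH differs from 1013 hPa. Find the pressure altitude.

Pressure correction = (1013 − 973) × 30 = +1200 ft.
Pressure altitude = 11100 + (+1200) = 12300 ft.

12300 ft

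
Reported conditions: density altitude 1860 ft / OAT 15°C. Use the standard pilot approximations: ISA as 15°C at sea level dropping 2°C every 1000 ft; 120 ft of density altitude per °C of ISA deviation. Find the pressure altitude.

DA = PA + 120 × (OAT − (15 − 2·PA/1000)) = PA + 120·OAT − 1800 + 0.24·PA = 1.24·PA + 120·OAT − 1800.
So 1.24·PA = 1860 − 120 × 15 + 1800 = 1860.
PA = 1860 / 1.24 = 1500 ft.

1500 ft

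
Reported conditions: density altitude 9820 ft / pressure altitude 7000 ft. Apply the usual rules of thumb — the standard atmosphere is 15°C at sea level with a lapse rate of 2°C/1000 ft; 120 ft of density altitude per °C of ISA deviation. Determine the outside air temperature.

Density altitude − pressure altitude = 9820 − 7000 = +2820 ft.
At 120 ft/°C that is an ISA deviation of 2820/120 = +23.5°C.
ISA temperature at 7000 ft = 15 − 2 × (7000/1000) = 1°C.
OAT = ISA + deviation = 1 + (+23.5) = 24.5°C.

24.5°C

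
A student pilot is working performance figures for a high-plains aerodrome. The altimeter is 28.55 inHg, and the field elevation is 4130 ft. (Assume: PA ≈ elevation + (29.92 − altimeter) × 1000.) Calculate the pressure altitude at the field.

Pressure correction = (29.92 − 28.55) × 1000 = +1370 ft.
Pressure altitude = 4130 + (+1370) = 5500 ft.

5500 ft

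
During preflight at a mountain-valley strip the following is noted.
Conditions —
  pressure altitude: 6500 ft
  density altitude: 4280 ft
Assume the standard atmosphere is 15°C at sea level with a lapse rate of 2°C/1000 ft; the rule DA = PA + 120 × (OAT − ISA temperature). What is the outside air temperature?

Density altitude − pressure altitude = 4280 − 6500 = -2220 ft.
At 120 ft/°C that is an ISA deviation of -2220/120 = -18.5°C.
ISA temperature at 6500 ft = 15 − 2 × (6500/1000) = 2°C.
OAT = ISA + deviation = 2 + (-18.5) = -16.5°C.

-16.5°C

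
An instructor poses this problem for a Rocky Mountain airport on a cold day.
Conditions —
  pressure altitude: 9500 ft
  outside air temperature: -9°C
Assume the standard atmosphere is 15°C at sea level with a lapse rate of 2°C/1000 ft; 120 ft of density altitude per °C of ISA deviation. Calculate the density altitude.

8900 ft

ISA temperature at 9500 ft = 15 − 2 × (9500/1000) = -4°C.
ISA deviation = -9 − (-4) = -5°C.
Density altitude = 9500 + 120 × (-5) = 9500 + (-600) = 8900 ft.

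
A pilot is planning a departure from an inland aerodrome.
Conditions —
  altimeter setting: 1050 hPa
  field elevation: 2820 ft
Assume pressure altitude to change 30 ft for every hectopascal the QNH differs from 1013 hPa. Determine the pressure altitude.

1710 ft

Pressure correction = (1013 − 1050) × 30 = -1110 ft.
Pressure altitude = 2820 + (-1110) = 1710 ft.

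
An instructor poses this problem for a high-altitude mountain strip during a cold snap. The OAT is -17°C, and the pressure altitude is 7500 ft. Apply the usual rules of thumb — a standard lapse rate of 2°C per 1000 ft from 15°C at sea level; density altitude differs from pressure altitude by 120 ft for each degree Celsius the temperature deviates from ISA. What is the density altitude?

5460 ft

ISA temperature at 7500 ft = 15 − 2 × (7500/1000) = 0°C.
ISA deviation = -17 − 0 = -17°C.
Density altitude = 7500 + 120 × (-17) = 7500 + (-2040) = 5460 ft.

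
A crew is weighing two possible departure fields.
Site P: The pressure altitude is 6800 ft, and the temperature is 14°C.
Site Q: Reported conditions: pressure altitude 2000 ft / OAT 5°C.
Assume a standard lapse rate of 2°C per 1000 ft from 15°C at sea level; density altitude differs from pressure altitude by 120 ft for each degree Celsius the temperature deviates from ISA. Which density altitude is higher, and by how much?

Site P: ISA temp = 1.4°C, deviation +12.6°C, DA = 6800 + 120 × 12.6 = 8312 ft.
Site Q: ISA temp = 11°C, deviation -6°C, DA = 2000 + 120 × (-6) = 1280 ft.
Site P is higher by 8312 − 1280 = 7032 ft.

Site P by 7032 ft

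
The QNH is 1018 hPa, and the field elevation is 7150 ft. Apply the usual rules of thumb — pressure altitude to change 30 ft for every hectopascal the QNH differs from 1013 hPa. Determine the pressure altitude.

7000 ft

Pressure correction = (1013 − 1018) × 30 = -150 ft.
Pressure altitude = 7150 + (-150) = 7000 ft.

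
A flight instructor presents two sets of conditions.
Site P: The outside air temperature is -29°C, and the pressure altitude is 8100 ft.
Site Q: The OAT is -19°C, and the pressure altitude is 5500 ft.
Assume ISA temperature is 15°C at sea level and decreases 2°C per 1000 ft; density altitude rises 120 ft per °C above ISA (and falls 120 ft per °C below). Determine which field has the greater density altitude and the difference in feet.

Site P by 2024 ft

Site P: ISA temp = -1.2°C, deviation -27.8°C, DA = 8100 + 120 × (-27.8) = 4764 ft.
Site Q: ISA temp = 4°C, deviation -23°C, DA = 5500 + 120 × (-23) = 2740 ft.
Site P is higher by 4764 − 2740 = 2024 ft.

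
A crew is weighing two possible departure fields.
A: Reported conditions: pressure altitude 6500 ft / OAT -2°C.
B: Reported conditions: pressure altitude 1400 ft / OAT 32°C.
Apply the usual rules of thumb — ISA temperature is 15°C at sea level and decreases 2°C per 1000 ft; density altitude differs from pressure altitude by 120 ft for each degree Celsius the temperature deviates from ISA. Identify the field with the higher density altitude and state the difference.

A by 2244 ft

A: ISA temp = 2°C, deviation -4°C, DA = 6500 + 120 × (-4) = 6020 ft.
B: ISA temp = 12.2°C, deviation +19.8°C, DA = 1400 + 120 × 19.8 = 3776 ft.
A is higher by 6020 − 3776 = 2244 ft.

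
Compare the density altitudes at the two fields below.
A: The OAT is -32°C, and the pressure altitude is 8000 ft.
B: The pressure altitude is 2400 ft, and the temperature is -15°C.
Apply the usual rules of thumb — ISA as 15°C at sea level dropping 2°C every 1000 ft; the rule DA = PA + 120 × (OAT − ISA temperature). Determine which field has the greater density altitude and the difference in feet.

A: ISA temp = -1°C, deviation -31°C, DA = 8000 + 120 × (-31) = 4280 ft.
B: ISA temp = 10.2°C, deviation -25.2°C, DA = 2400 + 120 × (-25.2) = -624 ft.
A is higher by 4280 − (-624) = 4904 ft.

A by 4904 ft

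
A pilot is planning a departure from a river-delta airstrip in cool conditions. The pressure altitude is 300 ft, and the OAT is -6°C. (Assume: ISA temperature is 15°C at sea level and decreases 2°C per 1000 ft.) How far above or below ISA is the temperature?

ISA-20.4°C

ISA temperature at 300 ft = 15 − 2 × (300/1000) = 14.4°C.
Deviation = OAT − ISA = -6 − 14.4 = -20.4°C.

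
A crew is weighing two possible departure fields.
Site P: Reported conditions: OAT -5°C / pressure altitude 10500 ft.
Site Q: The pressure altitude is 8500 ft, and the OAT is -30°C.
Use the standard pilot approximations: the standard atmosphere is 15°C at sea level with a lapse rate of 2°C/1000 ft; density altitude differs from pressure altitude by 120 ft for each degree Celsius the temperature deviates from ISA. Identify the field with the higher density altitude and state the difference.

Site P by 5480 ft

Site P: ISA temp = -6°C, deviation +1°C, DA = 10500 + 120 × 1 = 10620 ft.
Site Q: ISA temp = -2°C, deviation -28°C, DA = 8500 + 120 × (-28) = 5140 ft.
Site P is higher by 10620 − 5140 = 5480 ft.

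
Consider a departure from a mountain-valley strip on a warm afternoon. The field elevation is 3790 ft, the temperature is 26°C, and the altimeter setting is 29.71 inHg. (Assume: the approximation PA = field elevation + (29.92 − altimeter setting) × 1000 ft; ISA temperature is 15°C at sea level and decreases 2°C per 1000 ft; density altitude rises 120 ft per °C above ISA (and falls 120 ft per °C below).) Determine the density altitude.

6280 ft

Pressure altitude = 3790 + (29.92 − 29.71) × 1000 = 3790 + (+210) = 4000 ft.
ISA temperature at 4000 ft = 15 − 2 × (4000/1000) = 7°C.
ISA deviation = 26 − 7 = +19°C.
Density altitude = 4000 + 120 × (19) = 6280 ft.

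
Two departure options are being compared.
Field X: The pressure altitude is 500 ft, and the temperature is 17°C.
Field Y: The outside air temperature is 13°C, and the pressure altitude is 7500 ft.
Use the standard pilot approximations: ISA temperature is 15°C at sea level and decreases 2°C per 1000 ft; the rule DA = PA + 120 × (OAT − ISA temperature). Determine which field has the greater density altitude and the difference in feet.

Field Y by 8200 ft

Field X: ISA temp = 14°C, deviation +3°C, DA = 500 + 120 × 3 = 860 ft.
Field Y: ISA temp = 0°C, deviation +13°C, DA = 7500 + 120 × 13 = 9060 ft.
Field Y is higher by 9060 − 860 = 8200 ft.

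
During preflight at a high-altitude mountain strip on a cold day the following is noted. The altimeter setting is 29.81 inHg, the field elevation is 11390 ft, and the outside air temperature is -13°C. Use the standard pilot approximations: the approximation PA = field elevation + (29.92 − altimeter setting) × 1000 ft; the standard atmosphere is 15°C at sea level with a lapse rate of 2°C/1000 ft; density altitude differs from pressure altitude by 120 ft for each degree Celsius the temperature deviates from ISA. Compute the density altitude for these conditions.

10900 ft

Pressure altitude = 11390 + (29.92 − 29.81) × 1000 = 11390 + (+110) = 11500 ft.
ISA temperature at 11500 ft = 15 − 2 × (11500/1000) = -8°C.
ISA deviation = -13 − (-8) = -5°C.
Density altitude = 11500 + 120 × (-5) = 10900 ft.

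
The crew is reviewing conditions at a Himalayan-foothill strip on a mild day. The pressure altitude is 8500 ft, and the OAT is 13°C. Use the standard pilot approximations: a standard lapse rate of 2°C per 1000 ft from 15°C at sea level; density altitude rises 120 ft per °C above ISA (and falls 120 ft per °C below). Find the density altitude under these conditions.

ISA temperature at 8500 ft = 15 − 2 × (8500/1000) = -2°C.
ISA deviation = 13 − (-2) = +15°C.
Density altitude = 8500 + 120 × (15) = 8500 + (+1800) = 10300 ft.

10300 ft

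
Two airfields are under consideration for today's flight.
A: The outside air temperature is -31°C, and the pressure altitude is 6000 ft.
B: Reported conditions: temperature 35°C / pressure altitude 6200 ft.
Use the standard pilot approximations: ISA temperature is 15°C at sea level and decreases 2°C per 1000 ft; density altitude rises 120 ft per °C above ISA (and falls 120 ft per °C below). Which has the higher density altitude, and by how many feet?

B by 8168 ft

A: ISA temp = 3°C, deviation -34°C, DA = 6000 + 120 × (-34) = 1920 ft.
B: ISA temp = 2.6°C, deviation +32.4°C, DA = 6200 + 120 × 32.4 = 10088 ft.
B is higher by 10088 − 1920 = 8168 ft.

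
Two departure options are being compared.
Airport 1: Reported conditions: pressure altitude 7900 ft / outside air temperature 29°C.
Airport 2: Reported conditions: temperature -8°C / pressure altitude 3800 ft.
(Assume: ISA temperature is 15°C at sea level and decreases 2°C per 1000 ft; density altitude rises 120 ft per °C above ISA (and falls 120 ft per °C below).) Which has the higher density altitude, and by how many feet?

Airport 1: ISA temp = -0.8°C, deviation +29.8°C, DA = 7900 + 120 × 29.8 = 11476 ft.
Airport 2: ISA temp = 7.4°C, deviation -15.4°C, DA = 3800 + 120 × (-15.4) = 1952 ft.
Airport 1 is higher by 11476 − 1952 = 9524 ft.

Airport 1 by 9524 ft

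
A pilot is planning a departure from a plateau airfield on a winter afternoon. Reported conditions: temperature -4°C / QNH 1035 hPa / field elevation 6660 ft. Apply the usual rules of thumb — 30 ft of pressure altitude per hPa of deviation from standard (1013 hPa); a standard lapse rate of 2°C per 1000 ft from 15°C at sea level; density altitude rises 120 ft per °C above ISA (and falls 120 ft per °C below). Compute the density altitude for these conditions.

Pressure altitude = 6660 + (1013 − 1035) × 30 = 6660 + (-660) = 6000 ft.
ISA temperature at 6000 ft = 15 − 2 × (6000/1000) = 3°C.
ISA deviation = -4 − 3 = -7°C.
Density altitude = 6000 + 120 × (-7) = 5160 ft.

5160 ft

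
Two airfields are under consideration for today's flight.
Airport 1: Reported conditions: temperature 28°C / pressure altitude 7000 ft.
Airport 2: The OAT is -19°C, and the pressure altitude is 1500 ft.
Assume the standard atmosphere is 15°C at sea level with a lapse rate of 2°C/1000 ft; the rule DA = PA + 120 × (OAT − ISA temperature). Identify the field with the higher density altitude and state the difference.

Airport 1: ISA temp = 1°C, deviation +27°C, DA = 7000 + 120 × 27 = 10240 ft.
Airport 2: ISA temp = 12°C, deviation -31°C, DA = 1500 + 120 × (-31) = -2220 ft.
Airport 1 is higher by 10240 − (-2220) = 12460 ft.

Airport 1 by 12460 ft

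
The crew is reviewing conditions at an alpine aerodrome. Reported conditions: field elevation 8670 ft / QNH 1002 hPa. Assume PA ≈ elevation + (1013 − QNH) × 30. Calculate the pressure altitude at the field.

Pressure correction = (1013 − 1002) × 30 = +330 ft.
Pressure altitude = 8670 + (+330) = 9000 ft.

9000 ft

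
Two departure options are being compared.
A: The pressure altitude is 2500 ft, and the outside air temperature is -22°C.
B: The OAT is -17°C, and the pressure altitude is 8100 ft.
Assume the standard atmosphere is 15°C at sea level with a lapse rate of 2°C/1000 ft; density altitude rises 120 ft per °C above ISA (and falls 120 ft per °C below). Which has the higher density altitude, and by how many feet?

B by 7544 ft

A: ISA temp = 10°C, deviation -32°C, DA = 2500 + 120 × (-32) = -1340 ft.
B: ISA temp = -1.2°C, deviation -15.8°C, DA = 8100 + 120 × (-15.8) = 6204 ft.
B is higher by 6204 − (-1340) = 7544 ft.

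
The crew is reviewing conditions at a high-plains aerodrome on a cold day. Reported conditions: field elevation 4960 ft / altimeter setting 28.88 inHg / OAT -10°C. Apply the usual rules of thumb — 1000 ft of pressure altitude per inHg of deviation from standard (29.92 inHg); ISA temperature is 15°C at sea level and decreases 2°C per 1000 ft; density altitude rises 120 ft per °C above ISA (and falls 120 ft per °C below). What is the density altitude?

Pressure altitude = 4960 + (29.92 − 28.88) × 1000 = 4960 + (+1040) = 6000 ft.
ISA temperature at 6000 ft = 15 − 2 × (6000/1000) = 3°C.
ISA deviation = -10 − 3 = -13°C.
Density altitude = 6000 + 120 × (-13) = 4440 ft.

4440 ft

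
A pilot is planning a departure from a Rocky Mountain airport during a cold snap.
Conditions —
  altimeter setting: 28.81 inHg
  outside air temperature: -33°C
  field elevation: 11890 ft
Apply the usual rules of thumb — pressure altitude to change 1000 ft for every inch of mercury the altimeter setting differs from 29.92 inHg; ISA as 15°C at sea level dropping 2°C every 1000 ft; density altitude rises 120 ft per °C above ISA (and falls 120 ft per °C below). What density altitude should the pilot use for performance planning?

Pressure altitude = 11890 + (29.92 − 28.81) × 1000 = 11890 + (+1110) = 13000 ft.
ISA temperature at 13000 ft = 15 − 2 × (13000/1000) = -11°C.
ISA deviation = -33 − (-11) = -22°C.
Density altitude = 13000 + 120 × (-22) = 10360 ft.

10360 ft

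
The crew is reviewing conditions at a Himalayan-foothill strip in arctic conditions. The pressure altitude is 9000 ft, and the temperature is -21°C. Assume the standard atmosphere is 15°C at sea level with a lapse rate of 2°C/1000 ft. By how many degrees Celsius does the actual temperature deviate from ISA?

ISA temperature at 9000 ft = 15 − 2 × (9000/1000) = -3°C.
Deviation = OAT − ISA = -21 − (-3) = -18°C.

ISA-18°C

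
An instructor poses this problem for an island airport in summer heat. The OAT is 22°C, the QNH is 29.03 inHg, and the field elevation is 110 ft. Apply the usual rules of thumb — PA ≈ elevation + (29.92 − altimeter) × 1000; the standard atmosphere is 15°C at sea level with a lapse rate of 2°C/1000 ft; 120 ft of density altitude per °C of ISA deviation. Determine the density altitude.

2080 ft

Pressure altitude = 110 + (29.92 − 29.03) × 1000 = 110 + (+890) = 1000 ft.
ISA temperature at 1000 ft = 15 − 2 × (1000/1000) = 13°C.
ISA deviation = 22 − 13 = +9°C.
Density altitude = 1000 + 120 × (9) = 2080 ft.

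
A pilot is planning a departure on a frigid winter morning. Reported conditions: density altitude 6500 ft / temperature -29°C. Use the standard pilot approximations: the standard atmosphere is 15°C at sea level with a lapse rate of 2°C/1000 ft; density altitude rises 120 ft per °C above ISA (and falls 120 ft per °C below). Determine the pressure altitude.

9500 ft

DA = PA + 120 × (OAT − (15 − 2·PA/1000)) = PA + 120·OAT − 1800 + 0.24·PA = 1.24·PA + 120·OAT − 1800.
So 1.24·PA = 6500 − 120 × (-29) + 1800 = 11780.
PA = 11780 / 1.24 = 9500 ft.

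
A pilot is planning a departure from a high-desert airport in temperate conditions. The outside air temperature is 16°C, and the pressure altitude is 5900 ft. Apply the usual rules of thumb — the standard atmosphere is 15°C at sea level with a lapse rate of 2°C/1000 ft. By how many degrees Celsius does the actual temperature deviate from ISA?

ISA temperature at 5900 ft = 15 − 2 × (5900/1000) = 3.2°C.
Deviation = OAT − ISA = 16 − 3.2 = +12.8°C.

ISA+12.8°C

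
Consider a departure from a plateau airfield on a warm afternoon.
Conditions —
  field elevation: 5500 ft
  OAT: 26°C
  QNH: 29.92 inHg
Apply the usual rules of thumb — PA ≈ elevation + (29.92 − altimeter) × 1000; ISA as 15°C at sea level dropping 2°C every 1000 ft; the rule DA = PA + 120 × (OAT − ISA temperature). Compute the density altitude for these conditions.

8140 ft

Pressure altitude = 5500 + (29.92 − 29.92) × 1000 = 5500 + (0) = 5500 ft.
ISA temperature at 5500 ft = 15 − 2 × (5500/1000) = 4°C.
ISA deviation = 26 − 4 = +22°C.
Density altitude = 5500 + 120 × (22) = 8140 ft.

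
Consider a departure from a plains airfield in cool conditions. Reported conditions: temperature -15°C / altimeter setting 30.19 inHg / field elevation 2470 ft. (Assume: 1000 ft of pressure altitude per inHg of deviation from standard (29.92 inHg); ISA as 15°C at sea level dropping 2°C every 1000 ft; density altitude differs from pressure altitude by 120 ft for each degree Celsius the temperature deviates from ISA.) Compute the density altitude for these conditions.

-872 ft

Pressure altitude = 2470 + (29.92 − 30.19) × 1000 = 2470 + (-270) = 2200 ft.
ISA temperature at 2200 ft = 15 − 2 × (2200/1000) = 10.6°C.
ISA deviation = -15 − 10.6 = -25.6°C.
Density altitude = 2200 + 120 × (-25.6) = -872 ft.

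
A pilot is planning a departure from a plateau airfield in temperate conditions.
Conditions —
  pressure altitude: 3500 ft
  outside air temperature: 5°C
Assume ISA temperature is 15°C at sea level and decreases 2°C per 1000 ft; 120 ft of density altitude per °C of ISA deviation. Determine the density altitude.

ISA temperature at 3500 ft = 15 − 2 × (3500/1000) = 8°C.
ISA deviation = 5 − 8 = -3°C.
Density altitude = 3500 + 120 × (-3) = 3500 + (-360) = 3140 ft.

3140 ft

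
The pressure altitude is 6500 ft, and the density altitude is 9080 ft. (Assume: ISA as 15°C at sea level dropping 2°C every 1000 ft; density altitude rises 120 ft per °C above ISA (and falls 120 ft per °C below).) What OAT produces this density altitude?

23.5°C

Density altitude − pressure altitude = 9080 − 6500 = +2580 ft.
At 120 ft/°C that is an ISA deviation of 2580/120 = +21.5°C.
ISA temperature at 6500 ft = 15 − 2 × (6500/1000) = 2°C.
OAT = ISA + deviation = 2 + (+21.5) = 23.5°C.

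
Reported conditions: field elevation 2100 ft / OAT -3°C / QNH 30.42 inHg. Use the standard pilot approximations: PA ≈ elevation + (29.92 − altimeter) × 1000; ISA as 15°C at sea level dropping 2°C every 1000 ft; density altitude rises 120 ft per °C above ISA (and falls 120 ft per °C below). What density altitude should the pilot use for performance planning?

Pressure altitude = 2100 + (29.92 − 30.42) × 1000 = 2100 + (-500) = 1600 ft.
ISA temperature at 1600 ft = 15 − 2 × (1600/1000) = 11.8°C.
ISA deviation = -3 − 11.8 = -14.8°C.
Density altitude = 1600 + 120 × (-14.8) = -176 ft.

-176 ft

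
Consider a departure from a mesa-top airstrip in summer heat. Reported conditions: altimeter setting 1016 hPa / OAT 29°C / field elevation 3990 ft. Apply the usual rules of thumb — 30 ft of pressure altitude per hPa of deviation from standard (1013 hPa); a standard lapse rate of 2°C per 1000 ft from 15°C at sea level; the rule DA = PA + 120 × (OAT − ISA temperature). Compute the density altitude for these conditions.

Pressure altitude = 3990 + (1013 − 1016) × 30 = 3990 + (-90) = 3900 ft.
ISA temperature at 3900 ft = 15 − 2 × (3900/1000) = 7.2°C.
ISA deviation = 29 − 7.2 = +21.8°C.
Density altitude = 3900 + 120 × (21.8) = 6516 ft.

6516 ft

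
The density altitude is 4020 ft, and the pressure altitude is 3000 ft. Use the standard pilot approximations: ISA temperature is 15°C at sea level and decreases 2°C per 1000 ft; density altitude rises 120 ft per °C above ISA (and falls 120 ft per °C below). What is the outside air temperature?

17.5°C

Density altitude − pressure altitude = 4020 − 3000 = +1020 ft.
At 120 ft/°C that is an ISA deviation of 1020/120 = +8.5°C.
ISA temperature at 3000 ft = 15 − 2 × (3000/1000) = 9°C.
OAT = ISA + deviation = 9 + (+8.5) = 17.5°C.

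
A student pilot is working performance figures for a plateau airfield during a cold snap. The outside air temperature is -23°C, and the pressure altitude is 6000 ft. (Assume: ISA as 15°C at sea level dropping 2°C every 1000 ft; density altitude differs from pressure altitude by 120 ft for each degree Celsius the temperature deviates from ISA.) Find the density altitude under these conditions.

2880 ft

ISA temperature at 6000 ft = 15 − 2 × (6000/1000) = 3°C.
ISA deviation = -23 − 3 = -26°C.
Density altitude = 6000 + 120 × (-26) = 6000 + (-3120) = 2880 ft.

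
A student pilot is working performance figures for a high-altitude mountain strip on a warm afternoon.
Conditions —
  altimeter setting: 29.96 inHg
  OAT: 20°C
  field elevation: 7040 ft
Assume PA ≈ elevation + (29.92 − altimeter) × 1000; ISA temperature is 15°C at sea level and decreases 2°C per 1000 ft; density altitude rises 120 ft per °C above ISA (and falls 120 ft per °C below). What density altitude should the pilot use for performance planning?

Pressure altitude = 7040 + (29.92 − 29.96) × 1000 = 7040 + (-40) = 7000 ft.
ISA temperature at 7000 ft = 15 − 2 × (7000/1000) = 1°C.
ISA deviation = 20 − 1 = +19°C.
Density altitude = 7000 + 120 × (19) = 9280 ft.

9280 ft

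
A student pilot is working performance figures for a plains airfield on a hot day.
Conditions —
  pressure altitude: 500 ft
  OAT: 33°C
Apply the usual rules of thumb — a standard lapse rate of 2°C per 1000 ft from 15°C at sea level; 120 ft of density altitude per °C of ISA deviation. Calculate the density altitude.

2780 ft

ISA temperature at 500 ft = 15 − 2 × (500/1000) = 14°C.
ISA deviation = 33 − 14 = +19°C.
Density altitude = 500 + 120 × (19) = 500 + (+2280) = 2780 ft.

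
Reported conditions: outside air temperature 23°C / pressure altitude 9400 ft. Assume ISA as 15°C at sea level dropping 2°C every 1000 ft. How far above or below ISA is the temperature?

ISA+26.8°C

ISA temperature at 9400 ft = 15 − 2 × (9400/1000) = -3.8°C.
Deviation = OAT − ISA = 23 − (-3.8) = +26.8°C.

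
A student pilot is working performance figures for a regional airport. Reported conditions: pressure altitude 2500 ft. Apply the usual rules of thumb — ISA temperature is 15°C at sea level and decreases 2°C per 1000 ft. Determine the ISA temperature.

ISA temperature = 15 − 2 × (2500/1000) = 15 − 5 = 10°C.

10°C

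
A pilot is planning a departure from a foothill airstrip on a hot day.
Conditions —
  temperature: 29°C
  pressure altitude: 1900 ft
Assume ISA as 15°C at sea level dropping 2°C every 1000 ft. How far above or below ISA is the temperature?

ISA+17.8°C

ISA temperature at 1900 ft = 15 − 2 × (1900/1000) = 11.2°C.
Deviation = OAT − ISA = 29 − 11.2 = +17.8°C.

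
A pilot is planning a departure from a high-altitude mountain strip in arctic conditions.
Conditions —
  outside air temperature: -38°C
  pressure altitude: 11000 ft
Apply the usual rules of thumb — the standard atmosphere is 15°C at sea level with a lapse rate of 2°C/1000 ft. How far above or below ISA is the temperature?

ISA-31°C

ISA temperature at 11000 ft = 15 − 2 × (11000/1000) = -7°C.
Deviation = OAT − ISA = -38 − (-7) = -31°C.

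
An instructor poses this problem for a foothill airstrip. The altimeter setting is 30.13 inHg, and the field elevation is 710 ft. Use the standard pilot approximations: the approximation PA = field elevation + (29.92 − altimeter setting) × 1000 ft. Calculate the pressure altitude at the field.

500 ft

Pressure correction = (29.92 − 30.13) × 1000 = -210 ft.
Pressure altitude = 710 + (-210) = 500 ft.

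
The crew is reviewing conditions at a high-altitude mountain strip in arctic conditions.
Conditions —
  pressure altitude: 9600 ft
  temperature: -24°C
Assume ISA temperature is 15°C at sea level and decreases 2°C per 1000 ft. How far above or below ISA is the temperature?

ISA temperature at 9600 ft = 15 − 2 × (9600/1000) = -4.2°C.
Deviation = OAT − ISA = -24 − (-4.2) = -19.8°C.

ISA-19.8°C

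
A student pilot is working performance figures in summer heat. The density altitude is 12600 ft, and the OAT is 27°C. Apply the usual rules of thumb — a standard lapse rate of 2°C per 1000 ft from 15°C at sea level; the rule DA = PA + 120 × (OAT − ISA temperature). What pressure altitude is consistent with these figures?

DA = PA + 120 × (OAT − (15 − 2·PA/1000)) = PA + 120·OAT − 1800 + 0.24·PA = 1.24·PA + 120·OAT − 1800.
So 1.24·PA = 12600 − 120 × 27 + 1800 = 11160.
PA = 11160 / 1.24 = 9000 ft.

9000 ft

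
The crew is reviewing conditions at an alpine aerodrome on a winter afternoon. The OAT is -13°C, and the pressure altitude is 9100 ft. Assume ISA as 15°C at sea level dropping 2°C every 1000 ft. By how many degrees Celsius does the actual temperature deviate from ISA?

ISA temperature at 9100 ft = 15 − 2 × (9100/1000) = -3.2°C.
Deviation = OAT − ISA = -13 − (-3.2) = -9.8°C.

ISA-9.8°C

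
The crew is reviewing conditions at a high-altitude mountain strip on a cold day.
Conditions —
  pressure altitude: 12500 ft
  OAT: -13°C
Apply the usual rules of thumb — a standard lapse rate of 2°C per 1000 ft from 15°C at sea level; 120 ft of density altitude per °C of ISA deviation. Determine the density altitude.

12140 ft

ISA temperature at 12500 ft = 15 − 2 × (12500/1000) = -10°C.
ISA deviation = -13 − (-10) = -3°C.
Density altitude = 12500 + 120 × (-3) = 12500 + (-360) = 12140 ft.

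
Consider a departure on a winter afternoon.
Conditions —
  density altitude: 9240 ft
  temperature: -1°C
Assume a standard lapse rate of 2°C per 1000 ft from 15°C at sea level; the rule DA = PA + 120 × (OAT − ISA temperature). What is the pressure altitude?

DA = PA + 120 × (OAT − (15 − 2·PA/1000)) = PA + 120·OAT − 1800 + 0.24·PA = 1.24·PA + 120·OAT − 1800.
So 1.24·PA = 9240 − 120 × (-1) + 1800 = 11160.
PA = 11160 / 1.24 = 9000 ft.

9000 ft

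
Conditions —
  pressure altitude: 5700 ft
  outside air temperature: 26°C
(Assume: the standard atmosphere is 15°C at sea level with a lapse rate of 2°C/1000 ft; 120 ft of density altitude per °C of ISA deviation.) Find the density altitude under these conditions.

ISA temperature at 5700 ft = 15 − 2 × (5700/1000) = 3.6°C.
ISA deviation = 26 − 3.6 = +22.4°C.
Density altitude = 5700 + 120 × (22.4) = 5700 + (+2688) = 8388 ft.

8388 ft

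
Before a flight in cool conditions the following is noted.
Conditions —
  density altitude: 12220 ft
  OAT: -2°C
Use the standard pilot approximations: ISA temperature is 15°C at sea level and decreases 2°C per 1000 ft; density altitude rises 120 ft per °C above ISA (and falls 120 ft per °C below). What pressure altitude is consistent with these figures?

11500 ft

DA = PA + 120 × (OAT − (15 − 2·PA/1000)) = PA + 120·OAT − 1800 + 0.24·PA = 1.24·PA + 120·OAT − 1800.
So 1.24·PA = 12220 − 120 × (-2) + 1800 = 14260.
PA = 14260 / 1.24 = 11500 ft.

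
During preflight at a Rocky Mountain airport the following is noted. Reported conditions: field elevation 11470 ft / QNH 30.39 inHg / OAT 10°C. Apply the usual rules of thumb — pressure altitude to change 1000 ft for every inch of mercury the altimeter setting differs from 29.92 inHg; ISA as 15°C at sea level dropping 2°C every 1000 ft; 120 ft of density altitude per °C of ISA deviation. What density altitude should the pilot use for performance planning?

Pressure altitude = 11470 + (29.92 − 30.39) × 1000 = 11470 + (-470) = 11000 ft.
ISA temperature at 11000 ft = 15 − 2 × (11000/1000) = -7°C.
ISA deviation = 10 − (-7) = +17°C.
Density altitude = 11000 + 120 × (17) = 13040 ft.

13040 ft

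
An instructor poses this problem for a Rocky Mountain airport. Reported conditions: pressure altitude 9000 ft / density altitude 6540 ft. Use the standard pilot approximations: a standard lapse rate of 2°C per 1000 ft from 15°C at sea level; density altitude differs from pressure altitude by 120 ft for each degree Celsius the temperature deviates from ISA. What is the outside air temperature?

-23.5°C

Density altitude − pressure altitude = 6540 − 9000 = -2460 ft.
At 120 ft/°C that is an ISA deviation of -2460/120 = -20.5°C.
ISA temperature at 9000 ft = 15 − 2 × (9000/1000) = -3°C.
OAT = ISA + deviation = -3 + (-20.5) = -23.5°C.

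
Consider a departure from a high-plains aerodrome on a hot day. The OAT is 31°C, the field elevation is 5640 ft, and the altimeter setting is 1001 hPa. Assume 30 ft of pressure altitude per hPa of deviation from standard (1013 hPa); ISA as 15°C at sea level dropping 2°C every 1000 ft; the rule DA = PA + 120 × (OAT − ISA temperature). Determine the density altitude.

9360 ft

Pressure altitude = 5640 + (1013 − 1001) × 30 = 5640 + (+360) = 6000 ft.
ISA temperature at 6000 ft = 15 − 2 × (6000/1000) = 3°C.
ISA deviation = 31 − 3 = +28°C.
Density altitude = 6000 + 120 × (28) = 9360 ft.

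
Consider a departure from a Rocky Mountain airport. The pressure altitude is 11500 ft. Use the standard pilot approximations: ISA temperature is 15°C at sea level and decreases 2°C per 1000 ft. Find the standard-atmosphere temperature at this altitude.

-8°C

ISA temperature = 15 − 2 × (11500/1000) = 15 − 23 = -8°C.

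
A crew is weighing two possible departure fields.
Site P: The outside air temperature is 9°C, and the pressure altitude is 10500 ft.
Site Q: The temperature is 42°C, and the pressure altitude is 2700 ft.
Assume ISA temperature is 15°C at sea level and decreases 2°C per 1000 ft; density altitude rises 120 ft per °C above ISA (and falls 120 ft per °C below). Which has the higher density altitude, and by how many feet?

Site P: ISA temp = -6°C, deviation +15°C, DA = 10500 + 120 × 15 = 12300 ft.
Site Q: ISA temp = 9.6°C, deviation +32.4°C, DA = 2700 + 120 × 32.4 = 6588 ft.
Site P is higher by 12300 − 6588 = 5712 ft.

Site P by 5712 ft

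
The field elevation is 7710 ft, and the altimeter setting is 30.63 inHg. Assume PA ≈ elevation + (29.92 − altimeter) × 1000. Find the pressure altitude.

7000 ft

Pressure correction = (29.92 − 30.63) × 1000 = -710 ft.
Pressure altitude = 7710 + (-710) = 7000 ft.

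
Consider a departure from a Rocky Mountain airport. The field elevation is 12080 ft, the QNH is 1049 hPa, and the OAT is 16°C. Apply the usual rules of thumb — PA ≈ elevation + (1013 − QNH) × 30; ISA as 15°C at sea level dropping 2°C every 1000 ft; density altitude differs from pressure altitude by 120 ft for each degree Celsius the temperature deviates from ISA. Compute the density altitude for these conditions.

Pressure altitude = 12080 + (1013 − 1049) × 30 = 12080 + (-1080) = 11000 ft.
ISA temperature at 11000 ft = 15 − 2 × (11000/1000) = -7°C.
ISA deviation = 16 − (-7) = +23°C.
Density altitude = 11000 + 120 × (23) = 13760 ft.

13760 ft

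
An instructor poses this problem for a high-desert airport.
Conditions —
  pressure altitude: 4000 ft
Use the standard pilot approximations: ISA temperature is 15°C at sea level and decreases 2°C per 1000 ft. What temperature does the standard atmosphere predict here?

7°C

ISA temperature = 15 − 2 × (4000/1000) = 15 − 8 = 7°C.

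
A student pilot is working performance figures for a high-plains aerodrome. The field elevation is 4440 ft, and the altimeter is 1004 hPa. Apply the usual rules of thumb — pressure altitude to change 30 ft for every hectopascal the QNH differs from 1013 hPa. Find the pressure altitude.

Pressure correction = (1013 − 1004) × 30 = +270 ft.
Pressure altitude = 4440 + (+270) = 4710 ft.

4710 ft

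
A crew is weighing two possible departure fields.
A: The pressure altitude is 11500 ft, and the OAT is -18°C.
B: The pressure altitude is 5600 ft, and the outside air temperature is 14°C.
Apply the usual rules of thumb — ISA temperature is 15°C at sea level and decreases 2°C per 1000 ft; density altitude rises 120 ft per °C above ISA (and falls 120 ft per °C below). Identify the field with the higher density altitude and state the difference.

A by 3476 ft

A: ISA temp = -8°C, deviation -10°C, DA = 11500 + 120 × (-10) = 10300 ft.
B: ISA temp = 3.8°C, deviation +10.2°C, DA = 5600 + 120 × 10.2 = 6824 ft.
A is higher by 10300 − 6824 = 3476 ft.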